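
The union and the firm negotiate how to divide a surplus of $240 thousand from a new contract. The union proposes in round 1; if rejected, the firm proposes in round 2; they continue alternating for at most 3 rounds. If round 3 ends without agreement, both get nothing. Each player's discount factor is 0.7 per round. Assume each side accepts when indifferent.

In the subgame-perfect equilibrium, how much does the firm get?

50.4

Work backward from the last round.
Round 3 (the union proposes): rejection yields 0 for the firm; the union offers 0 and keeps 240.
Round 2 (the firm proposes): the union can get 240 next round, worth 0.7 × 240 = 168 now. The firm offers 168 and keeps 240 − 168 = 72.
Round 1 (the union proposes): the firm can get 72 next round, worth 0.7 × 72 = 50.4 now; the union offers that and keeps 189.6.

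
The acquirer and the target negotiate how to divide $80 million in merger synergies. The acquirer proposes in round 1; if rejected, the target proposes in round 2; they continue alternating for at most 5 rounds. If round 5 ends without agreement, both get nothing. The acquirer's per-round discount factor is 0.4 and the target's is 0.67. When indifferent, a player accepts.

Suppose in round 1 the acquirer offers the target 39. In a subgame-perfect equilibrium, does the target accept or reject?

Reject

Work out the target's continuation value if the offer is rejected.
Round 5 (the acquirer proposes): the target will accept anything ≥ 0, so the acquirer offers 0 and keeps 80.
Round 4 (the target proposes): the acquirer can get 80 next round, worth 0.4 × 80 = 32 now, so the target offers 32, keeping 48.
Round 3 (the acquirer proposes): the target can get 48 next round, worth 0.67 × 48 = 32.16 now, so the acquirer offers 32.16, keeping 47.84.
Round 2 (the target proposes): the acquirer can get 47.84 next round, worth 0.4 × 47.84 = 19.136 now; the target offers that and keeps 60.864.
So by rejecting in round 1, the target gets 60.864 next round, worth 0.67 × 60.864 = 40.77888 now.
Offer 39 < 40.77888, so the target rejects.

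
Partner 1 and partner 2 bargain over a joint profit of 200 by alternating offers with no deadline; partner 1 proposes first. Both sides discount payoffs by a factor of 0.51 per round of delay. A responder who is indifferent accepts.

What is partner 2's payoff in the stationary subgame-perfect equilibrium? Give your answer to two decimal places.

In a stationary SPE each proposer offers the other exactly their discounted continuation value.
If partner 1 keeps x when proposing and partner 2 keeps y when proposing, then x = 200 − 0.51y and y = 200 − 0.51x.
Solving: x = 200(1 − 0.51) / (1 − 0.51·0.51) = 98 / 0.7399 ≈ 132.4503.
Partner 2 gets 200 − 132.4503 ≈ 67.5497.

67.55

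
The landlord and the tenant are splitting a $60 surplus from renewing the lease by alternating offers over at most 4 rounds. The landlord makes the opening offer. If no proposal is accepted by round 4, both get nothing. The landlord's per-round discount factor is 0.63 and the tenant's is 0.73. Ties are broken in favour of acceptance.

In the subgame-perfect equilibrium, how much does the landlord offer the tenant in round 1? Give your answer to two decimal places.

Solve by backward induction from round 4.
Round 4 (the tenant proposes): the landlord will accept anything ≥ 0, so the tenant offers 0 and keeps 60.
Round 3 (the landlord proposes): the tenant can get 60 next round, worth 0.73 × 60 = 43.8 now, so the landlord offers 43.8, keeping 16.2.
Round 2 (the tenant proposes): the landlord can get 16.2 next round, worth 0.63 × 16.2 = 10.206 now; the tenant offers that and keeps 49.794.
Round 1 (the landlord proposes): the tenant can get 49.794 next round, worth 0.73 × 49.794 = 36.34962 now; the landlord offers that and keeps 23.65038.

36.35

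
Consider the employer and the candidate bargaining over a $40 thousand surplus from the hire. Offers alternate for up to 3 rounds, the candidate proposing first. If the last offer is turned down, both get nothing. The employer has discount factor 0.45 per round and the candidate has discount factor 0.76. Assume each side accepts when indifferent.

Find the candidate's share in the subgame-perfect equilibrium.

Round 3 (the candidate proposes): the employer will accept anything ≥ 0, so the candidate offers 0 and keeps 40.
Round 2 (the employer proposes): the candidate can get 40 next round, worth 0.76 × 40 = 30.4 now, so the employer offers 30.4, keeping 9.6.
Round 1 (the candidate proposes): the employer can get 9.6 next round, worth 0.45 × 9.6 = 4.32 now; the candidate offers that and keeps 35.68.

35.68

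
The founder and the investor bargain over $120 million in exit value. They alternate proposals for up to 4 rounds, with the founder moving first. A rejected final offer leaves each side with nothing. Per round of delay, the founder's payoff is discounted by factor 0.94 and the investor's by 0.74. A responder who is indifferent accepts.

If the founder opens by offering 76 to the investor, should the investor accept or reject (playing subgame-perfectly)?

Round 4 (the investor proposes): rejection yields 0 for the founder; the investor offers 0 and keeps 120.
Round 3 (the founder proposes): the investor can get 120 next round, worth 0.74 × 120 = 88.8 now, so the founder offers 88.8, keeping 31.2.
Round 2 (the investor proposes): the founder can get 31.2 next round, worth 0.94 × 31.2 = 29.328 now, so the investor offers 29.328, keeping 90.672.
So by rejecting in round 1, the investor gets 90.672 next round, worth 0.74 × 90.672 = 67.09728 now.
Offer 76 ≥ 67.09728, so the investor accepts.

Accept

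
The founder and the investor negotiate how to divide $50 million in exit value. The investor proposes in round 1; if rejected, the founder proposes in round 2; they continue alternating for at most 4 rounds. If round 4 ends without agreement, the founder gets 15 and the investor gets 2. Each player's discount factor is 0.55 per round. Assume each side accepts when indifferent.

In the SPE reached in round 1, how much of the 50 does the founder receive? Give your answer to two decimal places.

Round 4 (the founder proposes): the investor gets 2 if talks fail, so the founder offers 2 and keeps 48.
Round 3 (the investor proposes): the founder can get 48 next round, worth 0.55 × 48 = 26.4 now; the investor offers that and keeps 23.6.
Round 2 (the founder proposes): the investor can get 23.6 next round, worth 0.55 × 23.6 = 12.98 now, so the founder offers 12.98, keeping 37.02.
Round 1 (the investor proposes): the founder can get 37.02 next round, worth 0.55 × 37.02 = 20.361 now. The investor offers 20.361 and keeps 50 − 20.361 = 29.639.

20.36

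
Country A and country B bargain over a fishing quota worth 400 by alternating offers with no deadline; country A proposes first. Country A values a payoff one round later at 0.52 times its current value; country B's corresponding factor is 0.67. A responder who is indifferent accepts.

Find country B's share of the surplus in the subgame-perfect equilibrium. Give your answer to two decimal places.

197.42

In a stationary SPE each proposer offers the other exactly their discounted continuation value.
If country A keeps x when proposing and country B keeps y when proposing, then x = 400 − 0.67y and y = 400 − 0.52x.
Solving: x = 400(1 − 0.67) / (1 − 0.52·0.67) = 132 / 0.6516 ≈ 202.5783.
Country B gets 400 − 202.5783 ≈ 197.4217.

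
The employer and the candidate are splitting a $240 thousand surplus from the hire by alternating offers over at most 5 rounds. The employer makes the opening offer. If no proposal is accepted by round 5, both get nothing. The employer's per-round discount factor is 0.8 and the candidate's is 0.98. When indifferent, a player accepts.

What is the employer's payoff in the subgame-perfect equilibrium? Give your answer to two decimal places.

Solve by backward induction from round 5.
Round 5 (the employer proposes): rejection yields 0 for the candidate; the employer offers 0 and keeps 240.
Round 4 (the candidate proposes): the employer can get 240 next round, worth 0.8 × 240 = 192 now, so the candidate offers 192, keeping 48.
Round 3 (the employer proposes): the candidate can get 48 next round, worth 0.98 × 48 = 47.04 now, so the employer offers 47.04, keeping 192.96.
Round 2 (the candidate proposes): the employer can get 192.96 next round, worth 0.8 × 192.96 = 154.368 now; the candidate offers that and keeps 85.632.
Round 1 (the employer proposes): the candidate can get 85.632 next round, worth 0.98 × 85.632 = 83.91936 now; the employer offers that and keeps 156.08064.

156.08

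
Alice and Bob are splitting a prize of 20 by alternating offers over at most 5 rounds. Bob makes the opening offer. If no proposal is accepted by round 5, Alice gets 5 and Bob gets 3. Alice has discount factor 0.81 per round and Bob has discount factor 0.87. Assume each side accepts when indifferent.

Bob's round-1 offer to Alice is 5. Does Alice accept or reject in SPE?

Round 5 (Bob proposes): Alice gets 5 if talks fail, so Bob offers 5 and keeps 15.
Round 4 (Alice proposes): Bob can get 15 next round, worth 0.87 × 15 = 13.05 now. Alice offers 13.05 and keeps 20 − 13.05 = 6.95.
Round 3 (Bob proposes): Alice can get 6.95 next round, worth 0.81 × 6.95 = 5.6295 now. Bob offers 5.6295 and keeps 20 − 5.6295 = 14.3705.
Round 2 (Alice proposes): Bob can get 14.3705 next round, worth 0.87 × 14.3705 = 12.502335 now. Alice offers 12.502335 and keeps 20 − 12.502335 = 7.497665.
So by rejecting in round 1, Alice gets 7.497665 next round, worth 0.81 × 7.497665 = 6.07310865 now.
Offer 5 < 6.07310865, so Alice rejects.

Reject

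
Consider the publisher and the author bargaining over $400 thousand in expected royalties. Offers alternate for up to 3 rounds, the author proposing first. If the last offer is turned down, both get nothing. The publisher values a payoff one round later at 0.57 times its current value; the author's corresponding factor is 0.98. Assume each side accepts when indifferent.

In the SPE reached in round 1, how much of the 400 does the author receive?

Round 3 (the author proposes): rejection yields 0 for the publisher; the author offers 0 and keeps 400.
Round 2 (the publisher proposes): the author can get 400 next round, worth 0.98 × 400 = 392 now; the publisher offers that and keeps 8.
Round 1 (the author proposes): the publisher can get 8 next round, worth 0.57 × 8 = 4.56 now; the author offers that and keeps 395.44.

395.44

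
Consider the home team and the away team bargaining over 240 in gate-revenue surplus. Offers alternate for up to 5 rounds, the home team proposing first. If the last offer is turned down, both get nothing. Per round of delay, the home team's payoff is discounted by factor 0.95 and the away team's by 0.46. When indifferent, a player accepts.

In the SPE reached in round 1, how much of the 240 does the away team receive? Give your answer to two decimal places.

Round 5 (the home team proposes): rejection yields 0 for the away team; the home team offers 0 and keeps 240.
Round 4 (the away team proposes): the home team can get 240 next round, worth 0.95 × 240 = 228 now. The away team offers 228 and keeps 240 − 228 = 12.
Round 3 (the home team proposes): the away team can get 12 next round, worth 0.46 × 12 = 5.52 now. The home team offers 5.52 and keeps 240 − 5.52 = 234.48.
Round 2 (the away team proposes): the home team can get 234.48 next round, worth 0.95 × 234.48 = 222.756 now. The away team offers 222.756 and keeps 240 − 222.756 = 17.244.
Round 1 (the home team proposes): the away team can get 17.244 next round, worth 0.46 × 17.244 = 7.93224 now, so the home team offers 7.93224, keeping 232.06776.

7.93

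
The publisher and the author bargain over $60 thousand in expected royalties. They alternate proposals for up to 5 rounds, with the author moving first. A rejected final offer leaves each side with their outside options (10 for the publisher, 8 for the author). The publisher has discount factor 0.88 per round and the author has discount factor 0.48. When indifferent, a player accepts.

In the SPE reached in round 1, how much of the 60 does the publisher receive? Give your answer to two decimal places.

40.84

Round 5 (the author proposes): the publisher gets 10 if talks fail, so the author offers 10 and keeps 50.
Round 4 (the publisher proposes): the author can get 50 next round, worth 0.48 × 50 = 24 now, so the publisher offers 24, keeping 36.
Round 3 (the author proposes): the publisher can get 36 next round, worth 0.88 × 36 = 31.68 now; the author offers that and keeps 28.32.
Round 2 (the publisher proposes): the author can get 28.32 next round, worth 0.48 × 28.32 = 13.5936 now. The publisher offers 13.5936 and keeps 60 − 13.5936 = 46.4064.
Round 1 (the author proposes): the publisher can get 46.4064 next round, worth 0.88 × 46.4064 = 40.837632 now, so the author offers 40.837632, keeping 19.162368.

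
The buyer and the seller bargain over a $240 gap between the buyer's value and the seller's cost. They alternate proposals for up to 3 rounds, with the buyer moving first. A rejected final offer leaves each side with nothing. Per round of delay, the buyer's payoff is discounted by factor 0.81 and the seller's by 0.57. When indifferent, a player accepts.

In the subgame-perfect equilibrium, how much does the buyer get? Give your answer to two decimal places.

214.01

Work backward from the last round.
Round 3 (the buyer proposes): rejection yields 0 for the seller; the buyer offers 0 and keeps 240.
Round 2 (the seller proposes): the buyer can get 240 next round, worth 0.81 × 240 = 194.4 now. The seller offers 194.4 and keeps 240 − 194.4 = 45.6.
Round 1 (the buyer proposes): the seller can get 45.6 next round, worth 0.57 × 45.6 = 25.992 now. The buyer offers 25.992 and keeps 240 − 25.992 = 214.008.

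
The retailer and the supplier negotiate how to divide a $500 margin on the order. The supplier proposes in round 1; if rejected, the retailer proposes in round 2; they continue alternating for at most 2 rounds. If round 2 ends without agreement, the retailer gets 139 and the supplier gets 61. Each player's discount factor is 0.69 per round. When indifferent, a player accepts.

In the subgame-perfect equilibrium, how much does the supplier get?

Work backward from the last round.
Round 2 (the retailer proposes): the supplier gets 61 if talks fail, so the retailer offers 61 and keeps 439.
Round 1 (the supplier proposes): the retailer can get 439 next round, worth 0.69 × 439 = 302.91 now. The supplier offers 302.91 and keeps 500 − 302.91 = 197.09.

197.09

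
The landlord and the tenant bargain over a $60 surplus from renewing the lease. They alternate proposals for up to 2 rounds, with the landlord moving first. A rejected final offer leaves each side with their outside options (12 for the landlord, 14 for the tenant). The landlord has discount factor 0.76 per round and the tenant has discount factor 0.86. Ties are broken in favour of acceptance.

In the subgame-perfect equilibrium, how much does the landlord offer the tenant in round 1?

41.28

Round 2 (the tenant proposes): the landlord gets 12 if talks fail, so the tenant offers 12 and keeps 48.
Round 1 (the landlord proposes): the tenant can get 48 next round, worth 0.86 × 48 = 41.28 now; the landlord offers that and keeps 18.72.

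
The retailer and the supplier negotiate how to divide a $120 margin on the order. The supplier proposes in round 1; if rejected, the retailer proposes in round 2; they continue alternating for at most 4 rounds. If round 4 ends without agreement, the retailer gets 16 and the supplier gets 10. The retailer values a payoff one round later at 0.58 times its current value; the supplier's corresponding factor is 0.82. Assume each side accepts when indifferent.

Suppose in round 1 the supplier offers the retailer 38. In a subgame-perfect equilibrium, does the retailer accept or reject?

Reject

Work out the retailer's continuation value if the offer is rejected.
Round 4 (the retailer proposes): the supplier gets 10 if talks fail, so the retailer offers 10 and keeps 110.
Round 3 (the supplier proposes): the retailer can get 110 next round, worth 0.58 × 110 = 63.8 now. The supplier offers 63.8 and keeps 120 − 63.8 = 56.2.
Round 2 (the retailer proposes): the supplier can get 56.2 next round, worth 0.82 × 56.2 = 46.084 now. The retailer offers 46.084 and keeps 120 − 46.084 = 73.916.
So by rejecting in round 1, the retailer gets 73.916 next round, worth 0.58 × 73.916 = 42.87128 now.
Offer 38 < 42.87128, so the retailer rejects.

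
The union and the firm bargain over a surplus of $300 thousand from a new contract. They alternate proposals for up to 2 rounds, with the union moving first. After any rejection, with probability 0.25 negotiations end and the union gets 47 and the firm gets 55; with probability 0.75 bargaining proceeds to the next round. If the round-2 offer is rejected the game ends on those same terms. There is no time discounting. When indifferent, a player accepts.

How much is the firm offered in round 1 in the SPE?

203.5

Round 2 (the firm proposes): the union gets 47 if talks fail, so the firm offers 47 and keeps 253.
Round 1 (the union proposes): rejecting gives the firm an expected 0.75 × 253 + 0.25 × 55 = 203.5, so the union offers 203.5, keeping 96.5.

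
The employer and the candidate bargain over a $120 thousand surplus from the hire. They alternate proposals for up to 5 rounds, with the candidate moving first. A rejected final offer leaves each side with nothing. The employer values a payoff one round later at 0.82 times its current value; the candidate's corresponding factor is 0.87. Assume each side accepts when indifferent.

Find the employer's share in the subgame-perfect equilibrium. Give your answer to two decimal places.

Work backward from the last round.
Round 5 (the candidate proposes): the employer will accept anything ≥ 0, so the candidate offers 0 and keeps 120.
Round 4 (the employer proposes): the candidate can get 120 next round, worth 0.87 × 120 = 104.4 now. The employer offers 104.4 and keeps 120 − 104.4 = 15.6.
Round 3 (the candidate proposes): the employer can get 15.6 next round, worth 0.82 × 15.6 = 12.792 now; the candidate offers that and keeps 107.208.
Round 2 (the employer proposes): the candidate can get 107.208 next round, worth 0.87 × 107.208 = 93.27096 now, so the employer offers 93.27096, keeping 26.72904.
Round 1 (the candidate proposes): the employer can get 26.72904 next round, worth 0.82 × 26.72904 = 21.9178128 now. The candidate offers 21.9178128 and keeps 120 − 21.9178128 = 98.0821872.

21.92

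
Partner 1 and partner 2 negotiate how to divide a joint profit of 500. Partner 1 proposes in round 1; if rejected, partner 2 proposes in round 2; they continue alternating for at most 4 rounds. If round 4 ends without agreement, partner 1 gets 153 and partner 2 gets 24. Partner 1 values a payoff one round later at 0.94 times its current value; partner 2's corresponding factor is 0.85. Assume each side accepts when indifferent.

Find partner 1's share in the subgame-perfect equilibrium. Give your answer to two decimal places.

Round 4 (partner 2 proposes): partner 1 gets 153 if talks fail, so partner 2 offers 153 and keeps 347.
Round 3 (partner 1 proposes): partner 2 can get 347 next round, worth 0.85 × 347 = 294.95 now. Partner 1 offers 294.95 and keeps 500 − 294.95 = 205.05.
Round 2 (partner 2 proposes): partner 1 can get 205.05 next round, worth 0.94 × 205.05 = 192.747 now. Partner 2 offers 192.747 and keeps 500 − 192.747 = 307.253.
Round 1 (partner 1 proposes): partner 2 can get 307.253 next round, worth 0.85 × 307.253 = 261.16505 now, so partner 1 offers 261.16505, keeping 238.83495.

238.83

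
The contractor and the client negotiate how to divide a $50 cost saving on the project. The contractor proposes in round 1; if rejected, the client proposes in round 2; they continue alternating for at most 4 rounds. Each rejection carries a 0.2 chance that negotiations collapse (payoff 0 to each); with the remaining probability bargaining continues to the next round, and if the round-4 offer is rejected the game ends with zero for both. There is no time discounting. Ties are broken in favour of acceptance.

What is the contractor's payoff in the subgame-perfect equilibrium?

16.4

Round 4 (the client proposes): the contractor will accept anything ≥ 0, so the client offers 0 and keeps 50.
Round 3 (the contractor proposes): rejecting gives the client an expected 0.8 × 50 = 40. The contractor offers 40 and keeps 50 − 40 = 10.
Round 2 (the client proposes): rejecting gives the contractor an expected 0.8 × 10 = 8; the client offers that and keeps 42.
Round 1 (the contractor proposes): rejecting gives the client an expected 0.8 × 42 = 33.6, so the contractor offers 33.6, keeping 16.4.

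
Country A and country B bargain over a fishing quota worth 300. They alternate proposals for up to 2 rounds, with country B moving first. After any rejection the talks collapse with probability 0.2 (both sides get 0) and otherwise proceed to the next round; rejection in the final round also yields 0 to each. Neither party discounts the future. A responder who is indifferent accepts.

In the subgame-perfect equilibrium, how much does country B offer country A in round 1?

240

Round 2 (country A proposes): rejection yields 0 for country B; country A offers 0 and keeps 300.
Round 1 (country B proposes): rejecting gives country A an expected 0.8 × 300 = 240; country B offers that and keeps 60.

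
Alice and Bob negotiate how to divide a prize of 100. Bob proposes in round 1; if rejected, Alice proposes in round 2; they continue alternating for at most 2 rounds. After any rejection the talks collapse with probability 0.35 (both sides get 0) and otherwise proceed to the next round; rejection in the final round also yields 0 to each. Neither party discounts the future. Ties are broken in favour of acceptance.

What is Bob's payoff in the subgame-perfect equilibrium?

35

Round 2 (Alice proposes): Bob will accept anything ≥ 0, so Alice offers 0 and keeps 100.
Round 1 (Bob proposes): rejecting gives Alice an expected 0.65 × 100 = 65; Bob offers that and keeps 35.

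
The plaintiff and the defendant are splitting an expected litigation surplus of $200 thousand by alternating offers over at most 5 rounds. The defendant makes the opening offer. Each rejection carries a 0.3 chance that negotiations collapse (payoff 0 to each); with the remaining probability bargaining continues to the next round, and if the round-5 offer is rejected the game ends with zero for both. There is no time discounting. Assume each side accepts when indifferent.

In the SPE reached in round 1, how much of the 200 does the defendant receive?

137.42

Round 5 (the defendant proposes): the plaintiff will accept anything ≥ 0, so the defendant offers 0 and keeps 200.
Round 4 (the plaintiff proposes): rejecting gives the defendant an expected 0.7 × 200 = 140. The plaintiff offers 140 and keeps 200 − 140 = 60.
Round 3 (the defendant proposes): rejecting gives the plaintiff an expected 0.7 × 60 = 42; the defendant offers that and keeps 158.
Round 2 (the plaintiff proposes): rejecting gives the defendant an expected 0.7 × 158 = 110.6; the plaintiff offers that and keeps 89.4.
Round 1 (the defendant proposes): rejecting gives the plaintiff an expected 0.7 × 89.4 = 62.58. The defendant offers 62.58 and keeps 200 − 62.58 = 137.42.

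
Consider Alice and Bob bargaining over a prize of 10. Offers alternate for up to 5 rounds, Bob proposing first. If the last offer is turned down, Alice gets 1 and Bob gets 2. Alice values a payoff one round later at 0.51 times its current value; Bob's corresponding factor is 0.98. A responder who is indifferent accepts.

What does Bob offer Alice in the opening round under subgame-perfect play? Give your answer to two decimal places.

0.40

By backward induction:
Round 5 (Bob proposes): Alice gets 1 if talks fail, so Bob offers 1 and keeps 9.
Round 4 (Alice proposes): Bob can get 9 next round, worth 0.98 × 9 = 8.82 now, so Alice offers 8.82, keeping 1.18.
Round 3 (Bob proposes): Alice can get 1.18 next round, worth 0.51 × 1.18 = 0.6018 now, so Bob offers 0.6018, keeping 9.3982.
Round 2 (Alice proposes): Bob can get 9.3982 next round, worth 0.98 × 9.3982 = 9.210236 now. Alice offers 9.210236 and keeps 10 − 9.210236 = 0.789764.
Round 1 (Bob proposes): Alice can get 0.789764 next round, worth 0.51 × 0.789764 = 0.40277964 now, so Bob offers 0.40277964, keeping 9.59722036.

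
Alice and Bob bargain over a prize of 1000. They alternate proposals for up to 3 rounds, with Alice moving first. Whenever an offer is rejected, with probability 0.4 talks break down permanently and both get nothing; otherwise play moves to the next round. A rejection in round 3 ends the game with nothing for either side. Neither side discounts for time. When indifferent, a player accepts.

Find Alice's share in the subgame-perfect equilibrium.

Round 3 (Alice proposes): rejection yields 0 for Bob; Alice offers 0 and keeps 1000.
Round 2 (Bob proposes): rejecting gives Alice an expected 0.6 × 1000 = 600. Bob offers 600 and keeps 1000 − 600 = 400.
Round 1 (Alice proposes): rejecting gives Bob an expected 0.6 × 400 = 240, so Alice offers 240, keeping 760.

760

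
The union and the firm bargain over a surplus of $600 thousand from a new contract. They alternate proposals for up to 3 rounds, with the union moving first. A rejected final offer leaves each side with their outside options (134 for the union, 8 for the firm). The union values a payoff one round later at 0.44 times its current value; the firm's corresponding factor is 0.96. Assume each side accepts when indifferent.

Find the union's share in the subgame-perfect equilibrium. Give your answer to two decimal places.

274.06

Round 3 (the union proposes): the firm gets 8 if talks fail, so the union offers 8 and keeps 592.
Round 2 (the firm proposes): the union can get 592 next round, worth 0.44 × 592 = 260.48 now; the firm offers that and keeps 339.52.
Round 1 (the union proposes): the firm can get 339.52 next round, worth 0.96 × 339.52 = 325.9392 now. The union offers 325.9392 and keeps 600 − 325.9392 = 274.0608.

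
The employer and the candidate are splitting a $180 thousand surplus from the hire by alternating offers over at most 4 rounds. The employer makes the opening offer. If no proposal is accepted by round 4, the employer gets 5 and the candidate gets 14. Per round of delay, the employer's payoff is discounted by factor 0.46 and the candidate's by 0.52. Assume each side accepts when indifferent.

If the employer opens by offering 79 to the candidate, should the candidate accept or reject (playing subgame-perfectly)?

Round 4 (the candidate proposes): the employer gets 5 if talks fail, so the candidate offers 5 and keeps 175.
Round 3 (the employer proposes): the candidate can get 175 next round, worth 0.52 × 175 = 91 now; the employer offers that and keeps 89.
Round 2 (the candidate proposes): the employer can get 89 next round, worth 0.46 × 89 = 40.94 now. The candidate offers 40.94 and keeps 180 − 40.94 = 139.06.
So by rejecting in round 1, the candidate gets 139.06 next round, worth 0.52 × 139.06 = 72.3112 now.
Offer 79 ≥ 72.3112, so the candidate accepts.

Accept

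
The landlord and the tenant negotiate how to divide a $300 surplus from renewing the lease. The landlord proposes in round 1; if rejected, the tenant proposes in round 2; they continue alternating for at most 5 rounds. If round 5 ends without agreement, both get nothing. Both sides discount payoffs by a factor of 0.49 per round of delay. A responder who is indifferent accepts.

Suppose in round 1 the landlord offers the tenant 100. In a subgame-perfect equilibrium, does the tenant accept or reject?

Work out the tenant's continuation value if the offer is rejected.
Round 5 (the landlord proposes): rejection yields 0 for the tenant; the landlord offers 0 and keeps 300.
Round 4 (the tenant proposes): the landlord can get 300 next round, worth 0.49 × 300 = 147 now. The tenant offers 147 and keeps 300 − 147 = 153.
Round 3 (the landlord proposes): the tenant can get 153 next round, worth 0.49 × 153 = 74.97 now; the landlord offers that and keeps 225.03.
Round 2 (the tenant proposes): the landlord can get 225.03 next round, worth 0.49 × 225.03 = 110.2647 now; the tenant offers that and keeps 189.7353.
So by rejecting in round 1, the tenant gets 189.7353 next round, worth 0.49 × 189.7353 = 92.970297 now.
Offer 100 ≥ 92.970297, so the tenant accepts.

Accept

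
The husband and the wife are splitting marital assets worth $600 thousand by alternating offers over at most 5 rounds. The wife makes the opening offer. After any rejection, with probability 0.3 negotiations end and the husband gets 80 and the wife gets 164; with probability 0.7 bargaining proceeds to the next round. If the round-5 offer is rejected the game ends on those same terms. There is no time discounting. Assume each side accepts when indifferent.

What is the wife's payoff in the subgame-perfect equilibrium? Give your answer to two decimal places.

By backward induction:
Round 5 (the wife proposes): the husband gets 80 if talks fail, so the wife offers 80 and keeps 520.
Round 4 (the husband proposes): rejecting gives the wife an expected 0.7 × 520 + 0.3 × 164 = 413.2, so the husband offers 413.2, keeping 186.8.
Round 3 (the wife proposes): rejecting gives the husband an expected 0.7 × 186.8 + 0.3 × 80 = 154.76. The wife offers 154.76 and keeps 600 − 154.76 = 445.24.
Round 2 (the husband proposes): rejecting gives the wife an expected 0.7 × 445.24 + 0.3 × 164 = 360.868; the husband offers that and keeps 239.132.
Round 1 (the wife proposes): rejecting gives the husband an expected 0.7 × 239.132 + 0.3 × 80 = 191.3924. The wife offers 191.3924 and keeps 600 − 191.3924 = 408.6076.

408.61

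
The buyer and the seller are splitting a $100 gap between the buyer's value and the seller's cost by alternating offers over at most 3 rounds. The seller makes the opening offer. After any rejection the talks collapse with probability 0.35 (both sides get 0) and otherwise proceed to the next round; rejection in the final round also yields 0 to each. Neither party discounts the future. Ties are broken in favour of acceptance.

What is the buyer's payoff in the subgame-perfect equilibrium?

By backward induction:
Round 3 (the seller proposes): the buyer will accept anything ≥ 0, so the seller offers 0 and keeps 100.
Round 2 (the buyer proposes): rejecting gives the seller an expected 0.65 × 100 = 65. The buyer offers 65 and keeps 100 − 65 = 35.
Round 1 (the seller proposes): rejecting gives the buyer an expected 0.65 × 35 = 22.75, so the seller offers 22.75, keeping 77.25.

22.75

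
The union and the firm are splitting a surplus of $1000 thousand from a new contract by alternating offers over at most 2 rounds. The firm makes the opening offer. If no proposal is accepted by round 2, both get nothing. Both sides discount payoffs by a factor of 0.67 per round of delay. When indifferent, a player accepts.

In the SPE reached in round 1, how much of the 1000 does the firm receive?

330

By backward induction:
Round 2 (the union proposes): the firm will accept anything ≥ 0, so the union offers 0 and keeps 1000.
Round 1 (the firm proposes): the union can get 1000 next round, worth 0.67 × 1000 = 670 now; the firm offers that and keeps 330.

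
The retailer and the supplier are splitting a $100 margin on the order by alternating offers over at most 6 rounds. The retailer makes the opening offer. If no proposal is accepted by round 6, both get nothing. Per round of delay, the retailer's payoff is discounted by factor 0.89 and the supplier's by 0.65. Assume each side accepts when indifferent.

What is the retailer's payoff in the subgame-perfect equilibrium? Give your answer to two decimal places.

Round 6 (the supplier proposes): the retailer will accept anything ≥ 0, so the supplier offers 0 and keeps 100.
Round 5 (the retailer proposes): the supplier can get 100 next round, worth 0.65 × 100 = 65 now, so the retailer offers 65, keeping 35.
Round 4 (the supplier proposes): the retailer can get 35 next round, worth 0.89 × 35 = 31.15 now; the supplier offers that and keeps 68.85.
Round 3 (the retailer proposes): the supplier can get 68.85 next round, worth 0.65 × 68.85 = 44.7525 now; the retailer offers that and keeps 55.2475.
Round 2 (the supplier proposes): the retailer can get 55.2475 next round, worth 0.89 × 55.2475 = 49.170275 now. The supplier offers 49.170275 and keeps 100 − 49.170275 = 50.829725.
Round 1 (the retailer proposes): the supplier can get 50.829725 next round, worth 0.65 × 50.829725 = 33.03932125 now. The retailer offers 33.03932125 and keeps 100 − 33.03932125 = 66.96067875.

66.96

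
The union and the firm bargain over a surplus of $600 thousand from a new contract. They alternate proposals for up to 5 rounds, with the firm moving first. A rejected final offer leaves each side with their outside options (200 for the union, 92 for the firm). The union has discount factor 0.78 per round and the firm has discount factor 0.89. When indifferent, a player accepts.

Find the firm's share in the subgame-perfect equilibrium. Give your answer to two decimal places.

Round 5 (the firm proposes): the union gets 200 if talks fail, so the firm offers 200 and keeps 400.
Round 4 (the union proposes): the firm can get 400 next round, worth 0.89 × 400 = 356 now; the union offers that and keeps 244.
Round 3 (the firm proposes): the union can get 244 next round, worth 0.78 × 244 = 190.32 now. The firm offers 190.32 and keeps 600 − 190.32 = 409.68.
Round 2 (the union proposes): the firm can get 409.68 next round, worth 0.89 × 409.68 = 364.6152 now. The union offers 364.6152 and keeps 600 − 364.6152 = 235.3848.
Round 1 (the firm proposes): the union can get 235.3848 next round, worth 0.78 × 235.3848 = 183.600144 now. The firm offers 183.600144 and keeps 600 − 183.600144 = 416.399856.

416.40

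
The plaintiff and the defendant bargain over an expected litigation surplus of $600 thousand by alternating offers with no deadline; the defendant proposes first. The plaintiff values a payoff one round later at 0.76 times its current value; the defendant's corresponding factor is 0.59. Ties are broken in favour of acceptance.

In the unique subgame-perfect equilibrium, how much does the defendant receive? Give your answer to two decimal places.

261.06

Let x be the defendant's share when the defendant proposes and y be the plaintiff's share when the plaintiff proposes.
The plaintiff accepts iff offered ≥ 0.76·y, so x = 600 − 0.76y. Symmetrically y = 600 − 0.59x.
Substituting: x = 600 − 0.76(600 − 0.59x), giving x(1 − 0.59·0.76) = 600(1 − 0.76).
So x = 600 × 0.24 / 0.5516 ≈ 261.0587, and the plaintiff receives 600 − x ≈ 338.9413.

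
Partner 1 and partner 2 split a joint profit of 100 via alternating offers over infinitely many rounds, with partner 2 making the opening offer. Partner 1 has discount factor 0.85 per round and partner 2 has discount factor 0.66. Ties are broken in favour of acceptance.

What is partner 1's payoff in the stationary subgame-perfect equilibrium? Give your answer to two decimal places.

In a stationary SPE each proposer offers the other exactly their discounted continuation value.
If partner 2 keeps x when proposing and partner 1 keeps y when proposing, then x = 100 − 0.85y and y = 100 − 0.66x.
Solving: x = 100(1 − 0.85) / (1 − 0.66·0.85) = 15 / 0.439 ≈ 34.1686.
Partner 1 gets 100 − 34.1686 ≈ 65.8314.

65.83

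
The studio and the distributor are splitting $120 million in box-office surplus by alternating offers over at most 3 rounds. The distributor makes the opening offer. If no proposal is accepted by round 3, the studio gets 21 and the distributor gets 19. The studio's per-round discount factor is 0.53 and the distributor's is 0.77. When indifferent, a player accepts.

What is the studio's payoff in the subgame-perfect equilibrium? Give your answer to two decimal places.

23.20

Solve by backward induction from round 3.
Round 3 (the distributor proposes): the studio gets 21 if talks fail, so the distributor offers 21 and keeps 99.
Round 2 (the studio proposes): the distributor can get 99 next round, worth 0.77 × 99 = 76.23 now. The studio offers 76.23 and keeps 120 − 76.23 = 43.77.
Round 1 (the distributor proposes): the studio can get 43.77 next round, worth 0.53 × 43.77 = 23.1981 now, so the distributor offers 23.1981, keeping 96.8019.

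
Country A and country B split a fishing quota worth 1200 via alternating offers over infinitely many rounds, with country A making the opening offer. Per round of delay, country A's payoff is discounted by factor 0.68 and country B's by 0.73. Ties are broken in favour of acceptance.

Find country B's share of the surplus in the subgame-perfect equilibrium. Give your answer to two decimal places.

Let x be country A's share when country A proposes and y be country B's share when country B proposes.
Country B accepts iff offered ≥ 0.73·y, so x = 1200 − 0.73y. Symmetrically y = 1200 − 0.68x.
Substituting: x = 1200 − 0.73(1200 − 0.68x), giving x(1 − 0.68·0.73) = 1200(1 − 0.73).
So x = 1200 × 0.27 / 0.5036 ≈ 643.3678, and country B receives 1200 − x ≈ 556.6322.

556.63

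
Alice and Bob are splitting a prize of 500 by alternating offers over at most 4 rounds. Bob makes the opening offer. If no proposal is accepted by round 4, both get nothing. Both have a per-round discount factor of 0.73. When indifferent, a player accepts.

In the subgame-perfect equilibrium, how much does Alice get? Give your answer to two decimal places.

Solve by backward induction from round 4.
Round 4 (Alice proposes): Bob will accept anything ≥ 0, so Alice offers 0 and keeps 500.
Round 3 (Bob proposes): Alice can get 500 next round, worth 0.73 × 500 = 365 now, so Bob offers 365, keeping 135.
Round 2 (Alice proposes): Bob can get 135 next round, worth 0.73 × 135 = 98.55 now. Alice offers 98.55 and keeps 500 − 98.55 = 401.45.
Round 1 (Bob proposes): Alice can get 401.45 next round, worth 0.73 × 401.45 = 293.0585 now; Bob offers that and keeps 206.9415.

293.06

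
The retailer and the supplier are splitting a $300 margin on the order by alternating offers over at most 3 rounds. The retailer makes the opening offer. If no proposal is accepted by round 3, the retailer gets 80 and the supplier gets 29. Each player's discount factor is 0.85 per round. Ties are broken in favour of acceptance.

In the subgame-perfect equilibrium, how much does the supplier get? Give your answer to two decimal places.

Round 3 (the retailer proposes): the supplier gets 29 if talks fail, so the retailer offers 29 and keeps 271.
Round 2 (the supplier proposes): the retailer can get 271 next round, worth 0.85 × 271 = 230.35 now, so the supplier offers 230.35, keeping 69.65.
Round 1 (the retailer proposes): the supplier can get 69.65 next round, worth 0.85 × 69.65 = 59.2025 now, so the retailer offers 59.2025, keeping 240.7975.

59.20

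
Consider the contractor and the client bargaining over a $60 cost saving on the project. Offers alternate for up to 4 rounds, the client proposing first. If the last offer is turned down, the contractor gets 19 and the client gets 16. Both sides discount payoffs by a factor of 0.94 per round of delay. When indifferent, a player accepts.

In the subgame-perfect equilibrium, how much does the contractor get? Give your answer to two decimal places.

Round 4 (the contractor proposes): the client gets 16 if talks fail, so the contractor offers 16 and keeps 44.
Round 3 (the client proposes): the contractor can get 44 next round, worth 0.94 × 44 = 41.36 now; the client offers that and keeps 18.64.
Round 2 (the contractor proposes): the client can get 18.64 next round, worth 0.94 × 18.64 = 17.5216 now, so the contractor offers 17.5216, keeping 42.4784.
Round 1 (the client proposes): the contractor can get 42.4784 next round, worth 0.94 × 42.4784 = 39.929696 now, so the client offers 39.929696, keeping 20.070304.

39.93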